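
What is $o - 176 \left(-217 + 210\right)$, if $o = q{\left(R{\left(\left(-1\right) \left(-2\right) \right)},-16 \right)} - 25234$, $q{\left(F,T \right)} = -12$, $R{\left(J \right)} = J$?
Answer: $-24014$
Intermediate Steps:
$o = -25246$ ($o = -12 - 25234 = -25246$)
$o - 176 \left(-217 + 210\right) = -25246 - 176 \left(-217 + 210\right) = -25246 - -1232 = -25246 + 1232 = -24014$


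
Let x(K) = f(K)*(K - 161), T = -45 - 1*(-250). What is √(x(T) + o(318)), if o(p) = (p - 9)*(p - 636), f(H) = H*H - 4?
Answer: 3*√194518 ≈ 1323.1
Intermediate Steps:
T = 205 (T = -45 + 250 = 205)
f(H) = -4 + H² (f(H) = H² - 4 = -4 + H²)
o(p) = (-636 + p)*(-9 + p) (o(p) = (-9 + p)*(-636 + p) = (-636 + p)*(-9 + p))
x(K) = (-161 + K)*(-4 + K²) (x(K) = (-4 + K²)*(K - 161) = (-4 + K²)*(-161 + K) = (-161 + K)*(-4 + K²))
√(x(T) + o(318)) = √((-161 + 205)*(-4 + 205²) + (5724 + 318² - 645*318)) = √(44*(-4 + 42025) + (5724 + 101124 - 205110)) = √(44*42021 - 98262) = √(1848924 - 98262) = √1750662 = 3*√194518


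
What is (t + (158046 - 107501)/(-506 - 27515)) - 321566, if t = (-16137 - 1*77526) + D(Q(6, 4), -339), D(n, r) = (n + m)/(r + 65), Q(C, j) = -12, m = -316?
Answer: -1594015387054/3838877 ≈ -4.1523e+5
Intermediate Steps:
D(n, r) = (-316 + n)/(65 + r) (D(n, r) = (n - 316)/(r + 65) = (-316 + n)/(65 + r))
t = -12831667/137 (t = (-16137 - 1*77526) + (-316 - 12)/(65 - 339) = (-16137 - 77526) - 328/(-274) = -93663 - 1/274*(-328) = -93663 + 164/137 = -12831667/137 ≈ -93662.)
(t + (158046 - 107501)/(-506 - 27515)) - 321566 = (-12831667/137 + (158046 - 107501)/(-506 - 27515)) - 321566 = (-12831667/137 + 50545/(-28021)) - 321566 = (-12831667/137 + 50545*(-1/28021)) - 321566 = (-12831667/137 - 50545/28021) - 321566 = -359563065672/3838877 - 321566 = -1594015387054/3838877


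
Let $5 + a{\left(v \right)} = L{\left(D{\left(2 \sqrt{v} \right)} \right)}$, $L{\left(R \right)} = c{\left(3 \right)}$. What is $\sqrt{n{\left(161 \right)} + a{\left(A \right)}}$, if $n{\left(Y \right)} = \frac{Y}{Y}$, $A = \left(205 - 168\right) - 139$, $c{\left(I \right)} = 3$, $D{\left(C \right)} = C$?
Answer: $i \approx 1.0 i$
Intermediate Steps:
$L{\left(R \right)} = 3$
$A = -102$ ($A = 37 - 139 = -102$)
$a{\left(v \right)} = -2$ ($a{\left(v \right)} = -5 + 3 = -2$)
$n{\left(Y \right)} = 1$
$\sqrt{n{\left(161 \right)} + a{\left(A \right)}} = \sqrt{1 - 2} = \sqrt{-1} = i$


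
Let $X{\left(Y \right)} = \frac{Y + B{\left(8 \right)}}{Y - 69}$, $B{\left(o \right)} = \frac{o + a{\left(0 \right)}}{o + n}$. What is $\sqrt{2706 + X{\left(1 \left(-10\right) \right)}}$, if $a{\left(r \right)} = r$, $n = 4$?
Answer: $\frac{5 \sqrt{6079998}}{237} \approx 52.02$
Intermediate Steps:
$B{\left(o \right)} = \frac{o}{4 + o}$ ($B{\left(o \right)} = \frac{o + 0}{o + 4} = \frac{o}{4 + o}$)
$X{\left(Y \right)} = \frac{\frac{2}{3} + Y}{-69 + Y}$ ($X{\left(Y \right)} = \frac{Y + \frac{8}{4 + 8}}{Y - 69} = \frac{Y + \frac{8}{12}}{-69 + Y} = \frac{Y + 8 \cdot \frac{1}{12}}{-69 + Y} = \frac{Y + \frac{2}{3}}{-69 + Y} = \frac{\frac{2}{3} + Y}{-69 + Y}$)
$\sqrt{2706 + X{\left(1 \left(-10\right) \right)}} = \sqrt{2706 + \frac{\frac{2}{3} + 1 \left(-10\right)}{-69 + 1 \left(-10\right)}} = \sqrt{2706 + \frac{\frac{2}{3} - 10}{-69 - 10}} = \sqrt{2706 + \frac{1}{-79} \left(- \frac{28}{3}\right)} = \sqrt{2706 - - \frac{28}{237}} = \sqrt{2706 + \frac{28}{237}} = \sqrt{\frac{641350}{237}} = \frac{5 \sqrt{6079998}}{237}$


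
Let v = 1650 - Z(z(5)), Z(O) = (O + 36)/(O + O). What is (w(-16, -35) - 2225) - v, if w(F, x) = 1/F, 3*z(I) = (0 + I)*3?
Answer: -309677/80 ≈ -3871.0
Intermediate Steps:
z(I) = I (z(I) = ((0 + I)*3)/3 = (I*3)/3 = (3*I)/3 = I)
Z(O) = (36 + O)/(2*O) (Z(O) = (36 + O)/((2*O)) = (36 + O)*(1/(2*O)) = (36 + O)/(2*O))
v = 16459/10 (v = 1650 - (36 + 5)/(2*5) = 1650 - 41/(2*5) = 1650 - 1*41/10 = 1650 - 41/10 = 16459/10 ≈ 1645.9)
(w(-16, -35) - 2225) - v = (1/(-16) - 2225) - 1*16459/10 = (-1/16 - 2225) - 16459/10 = -35601/16 - 16459/10 = -309677/80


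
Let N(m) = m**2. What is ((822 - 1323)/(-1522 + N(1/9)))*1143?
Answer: 46384083/123281 ≈ 376.25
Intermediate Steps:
((822 - 1323)/(-1522 + N(1/9)))*1143 = ((822 - 1323)/(-1522 + (1/9)**2))*1143 = -501/(-1522 + (1/9)**2)*1143 = -501/(-1522 + 1/81)*1143 = -501/(-123281/81)*1143 = -501*(-81/123281)*1143 = (40581/123281)*1143 = 46384083/123281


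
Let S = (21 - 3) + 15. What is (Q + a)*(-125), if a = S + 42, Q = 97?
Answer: -21500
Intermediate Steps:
S = 33 (S = 18 + 15 = 33)
a = 75 (a = 33 + 42 = 75)
(Q + a)*(-125) = (97 + 75)*(-125) = 172*(-125) = -21500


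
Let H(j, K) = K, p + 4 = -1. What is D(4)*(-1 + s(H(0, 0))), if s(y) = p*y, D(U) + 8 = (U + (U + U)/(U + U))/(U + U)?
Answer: 59/8 ≈ 7.3750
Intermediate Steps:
p = -5 (p = -4 - 1 = -5)
D(U) = -8 + (1 + U)/(2*U) (D(U) = -8 + (U + (U + U)/(U + U))/(U + U) = -8 + (U + (2*U)/((2*U)))/((2*U)) = -8 + (U + (2*U)*(1/(2*U)))*(1/(2*U)) = -8 + (U + 1)*(1/(2*U)) = -8 + (1 + U)*(1/(2*U)) = -8 + (1 + U)/(2*U))
s(y) = -5*y
D(4)*(-1 + s(H(0, 0))) = ((1/2)*(1 - 15*4)/4)*(-1 - 5*0) = ((1/2)*(1/4)*(1 - 60))*(-1 + 0) = ((1/2)*(1/4)*(-59))*(-1) = -59/8*(-1) = 59/8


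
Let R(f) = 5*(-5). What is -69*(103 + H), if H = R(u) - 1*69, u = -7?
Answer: -621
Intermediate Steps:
R(f) = -25
H = -94 (H = -25 - 1*69 = -25 - 69 = -94)
-69*(103 + H) = -69*(103 - 94) = -69*9 = -621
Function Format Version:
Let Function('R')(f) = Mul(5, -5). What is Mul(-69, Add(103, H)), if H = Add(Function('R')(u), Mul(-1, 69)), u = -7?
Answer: -621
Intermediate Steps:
Function('R')(f) = -25
H = -94 (H = Add(-25, Mul(-1, 69)) = Add(-25, -69) = -94)
Mul(-69, Add(103, H)) = Mul(-69, Add(103, -94)) = Mul(-69, 9) = -621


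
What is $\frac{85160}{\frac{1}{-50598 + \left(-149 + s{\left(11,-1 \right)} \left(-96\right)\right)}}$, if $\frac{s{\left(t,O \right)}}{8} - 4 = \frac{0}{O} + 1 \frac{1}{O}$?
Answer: $-4517823160$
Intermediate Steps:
$s{\left(t,O \right)} = 32 + \frac{8}{O}$ ($s{\left(t,O \right)} = 32 + 8 \left(\frac{0}{O} + 1 \frac{1}{O}\right) = 32 + 8 \left(0 + \frac{1}{O}\right) = 32 + \frac{8}{O}$)
$\frac{85160}{\frac{1}{-50598 + \left(-149 + s{\left(11,-1 \right)} \left(-96\right)\right)}} = \frac{85160}{\frac{1}{-50598 + \left(-149 + \left(32 + \frac{8}{-1}\right) \left(-96\right)\right)}} = \frac{85160}{\frac{1}{-50598 + \left(-149 + \left(32 + 8 \left(-1\right)\right) \left(-96\right)\right)}} = \frac{85160}{\frac{1}{-50598 + \left(-149 + \left(32 - 8\right) \left(-96\right)\right)}} = \frac{85160}{\frac{1}{-50598 + \left(-149 + 24 \left(-96\right)\right)}} = \frac{85160}{\frac{1}{-50598 - 2453}} = \frac{85160}{\frac{1}{-53051}} = \frac{85160}{- \frac{1}{53051}} = 85160 \left(-53051\right) = -4517823160$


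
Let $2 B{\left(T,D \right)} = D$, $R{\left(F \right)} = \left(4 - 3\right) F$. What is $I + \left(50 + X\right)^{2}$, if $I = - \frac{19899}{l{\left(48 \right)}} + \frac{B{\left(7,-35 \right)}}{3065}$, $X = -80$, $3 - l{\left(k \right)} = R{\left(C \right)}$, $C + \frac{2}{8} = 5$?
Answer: $\frac{105308447}{8582} \approx 12271.0$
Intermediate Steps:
$C = \frac{19}{4}$ ($C = - \frac{1}{4} + 5 = \frac{19}{4} \approx 4.75$)
$R{\left(F \right)} = F$ ($R{\left(F \right)} = 1 F = F$)
$l{\left(k \right)} = - \frac{7}{4}$ ($l{\left(k \right)} = 3 - \frac{19}{4} = - \frac{7}{4}$)
$B{\left(T,D \right)} = \frac{D}{2}$
$I = \frac{97584647}{8582}$ ($I = - \frac{19899}{- \frac{7}{4}} + \frac{\frac{1}{2} \left(-35\right)}{3065} = \left(-19899\right) \left(- \frac{4}{7}\right) - \frac{7}{1226} = \frac{79596}{7} - \frac{7}{1226} = \frac{97584647}{8582} \approx 11371.0$)
$I + \left(50 + X\right)^{2} = \frac{97584647}{8582} + \left(50 - 80\right)^{2} = \frac{97584647}{8582} + \left(-30\right)^{2} = \frac{97584647}{8582} + 900 = \frac{105308447}{8582}$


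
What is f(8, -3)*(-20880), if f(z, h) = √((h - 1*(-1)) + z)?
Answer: -20880*√6 ≈ -51145.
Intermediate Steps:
f(z, h) = √(1 + h + z) (f(z, h) = √((h + 1) + z) = √((1 + h) + z) = √(1 + h + z))
f(8, -3)*(-20880) = √(1 - 3 + 8)*(-20880) = √6*(-20880) = -20880*√6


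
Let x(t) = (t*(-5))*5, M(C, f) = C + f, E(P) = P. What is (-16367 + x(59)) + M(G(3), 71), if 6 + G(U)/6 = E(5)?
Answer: -17777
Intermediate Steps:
G(U) = -6 (G(U) = -36 + 6*5 = -36 + 30 = -6)
x(t) = -25*t (x(t) = -5*t*5 = -25*t)
(-16367 + x(59)) + M(G(3), 71) = (-16367 - 25*59) + (-6 + 71) = (-16367 - 1475) + 65 = -17842 + 65 = -17777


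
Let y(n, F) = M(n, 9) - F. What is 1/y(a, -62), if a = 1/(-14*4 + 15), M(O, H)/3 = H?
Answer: 1/89 ≈ 0.011236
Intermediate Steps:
M(O, H) = 3*H
a = -1/41 (a = 1/(-56 + 15) = 1/(-41) = -1/41 ≈ -0.024390)
y(n, F) = 27 - F (y(n, F) = 3*9 - F = 27 - F)
1/y(a, -62) = 1/(27 - 1*(-62)) = 1/(27 + 62) = 1/89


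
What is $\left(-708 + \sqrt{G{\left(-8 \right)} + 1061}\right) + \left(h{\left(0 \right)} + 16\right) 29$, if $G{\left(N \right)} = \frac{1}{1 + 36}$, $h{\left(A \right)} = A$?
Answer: $-244 + \frac{3 \sqrt{161394}}{37} \approx -211.43$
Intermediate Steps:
$G{\left(N \right)} = \frac{1}{37}$
$\left(-708 + \sqrt{G{\left(-8 \right)} + 1061}\right) + \left(h{\left(0 \right)} + 16\right) 29 = \left(-708 + \sqrt{\frac{1}{37} + 1061}\right) + \left(0 + 16\right) 29 = \left(-708 + \sqrt{\frac{39258}{37}}\right) + 16 \cdot 29 = \left(-708 + \frac{3 \sqrt{161394}}{37}\right) + 464 = -244 + \frac{3 \sqrt{161394}}{37}$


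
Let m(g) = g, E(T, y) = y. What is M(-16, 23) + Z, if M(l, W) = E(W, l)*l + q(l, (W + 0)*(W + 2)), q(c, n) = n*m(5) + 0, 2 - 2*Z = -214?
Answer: 3239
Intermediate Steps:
Z = 108 (Z = 1 - ½*(-214) = 1 + 107 = 108)
q(c, n) = 5*n (q(c, n) = n*5 + 0 = 5*n + 0 = 5*n)
M(l, W) = l² + 5*W*(2 + W) (M(l, W) = l*l + 5*((W + 0)*(W + 2)) = l² + 5*(W*(2 + W)) = l² + 5*W*(2 + W))
M(-16, 23) + Z = ((-16)² + 5*23*(2 + 23)) + 108 = (256 + 5*23*25) + 108 = (256 + 2875) + 108 = 3131 + 108 = 3239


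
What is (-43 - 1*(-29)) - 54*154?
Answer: -8330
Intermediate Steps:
(-43 - 1*(-29)) - 54*154 = (-43 + 29) - 8316 = -14 - 8316 = -8330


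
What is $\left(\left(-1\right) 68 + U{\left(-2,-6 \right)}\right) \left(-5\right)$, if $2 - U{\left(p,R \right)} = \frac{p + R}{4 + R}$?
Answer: $350$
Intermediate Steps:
$U{\left(p,R \right)} = 2 - \frac{R + p}{4 + R}$ ($U{\left(p,R \right)} = 2 - \frac{p + R}{4 + R} = 2 - \frac{R + p}{4 + R}$)
$\left(\left(-1\right) 68 + U{\left(-2,-6 \right)}\right) \left(-5\right) = \left(\left(-1\right) 68 + \frac{8 - 6 - -2}{4 - 6}\right) \left(-5\right) = \left(-68 + \frac{8 - 6 + 2}{-2}\right) \left(-5\right) = \left(-68 - 2\right) \left(-5\right) = \left(-70\right) \left(-5\right) = 350$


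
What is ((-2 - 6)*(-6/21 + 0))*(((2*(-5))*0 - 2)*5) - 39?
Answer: -433/7 ≈ -61.857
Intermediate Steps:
((-2 - 6)*(-6/21 + 0))*(((2*(-5))*0 - 2)*5) - 39 = (-8*(-6*1/21 + 0))*((-10*0 - 2)*5) - 39 = (-8*(-2/7 + 0))*((0 - 2)*5) - 39 = (-8*(-2/7))*(-2*5) - 39 = (16/7)*(-10) - 39 = -160/7 - 39 = -433/7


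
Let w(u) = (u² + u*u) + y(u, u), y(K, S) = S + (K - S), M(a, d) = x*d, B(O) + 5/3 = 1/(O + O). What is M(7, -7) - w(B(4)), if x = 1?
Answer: -2941/288 ≈ -10.212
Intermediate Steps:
B(O) = -5/3 + 1/(2*O) (B(O) = -5/3 + 1/(O + O) = -5/3 + 1/(2*O))
M(a, d) = d (M(a, d) = 1*d = d)
y(K, S) = K
w(u) = u + 2*u² (w(u) = (u² + u*u) + u = (u² + u²) + u = 2*u² + u = u + 2*u²)
M(7, -7) - w(B(4)) = -7 - (⅙)*(3 - 10*4)/4*(1 + 2*((⅙)*(3 - 10*4)/4)) = -7 - (⅙)*(¼)*(3 - 40)*(1 + 2*((⅙)*(¼)*(3 - 40))) = -7 - (⅙)*(¼)*(-37)*(1 + 2*((⅙)*(¼)*(-37))) = -7 - (-37)*(1 + 2*(-37/24))/24 = -7 - (-37)*(1 - 37/12)/24 = -7 - (-37)*(-25)/(24*12) = -7 - 1*925/288 = -7 - 925/288 = -2941/288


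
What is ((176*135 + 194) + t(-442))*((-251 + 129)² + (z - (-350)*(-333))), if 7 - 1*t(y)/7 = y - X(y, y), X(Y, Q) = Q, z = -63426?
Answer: -3962703276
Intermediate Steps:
t(y) = 49 (t(y) = 49 - 7*(y - y) = 49 - 7*0 = 49 + 0 = 49)
((176*135 + 194) + t(-442))*((-251 + 129)² + (z - (-350)*(-333))) = ((176*135 + 194) + 49)*((-251 + 129)² + (-63426 - (-350)*(-333))) = ((23760 + 194) + 49)*((-122)² + (-63426 - 1*116550)) = (23954 + 49)*(14884 + (-63426 - 116550)) = 24003*(14884 - 179976) = 24003*(-165092) = -3962703276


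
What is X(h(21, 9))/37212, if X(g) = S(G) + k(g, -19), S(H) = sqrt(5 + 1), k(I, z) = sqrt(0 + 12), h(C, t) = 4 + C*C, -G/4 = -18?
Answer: sqrt(3)/18606 + sqrt(6)/37212 ≈ 0.00015892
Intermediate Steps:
G = 72 (G = -4*(-18) = 72)
h(C, t) = 4 + C**2
k(I, z) = 2*sqrt(3) (k(I, z) = sqrt(12) = 2*sqrt(3))
S(H) = sqrt(6)
X(g) = sqrt(6) + 2*sqrt(3)
X(h(21, 9))/37212 = (sqrt(6) + 2*sqrt(3))/37212 = (sqrt(6) + 2*sqrt(3))*(1/37212) = sqrt(3)/18606 + sqrt(6)/37212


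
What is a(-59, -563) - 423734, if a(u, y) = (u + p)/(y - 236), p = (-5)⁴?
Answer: -338564032/799 ≈ -4.2373e+5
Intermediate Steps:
p = 625
a(u, y) = (625 + u)/(-236 + y) (a(u, y) = (u + 625)/(y - 236) = (625 + u)/(-236 + y))
a(-59, -563) - 423734 = (625 - 59)/(-236 - 563) - 423734 = 566/(-799) - 423734 = -1/799*566 - 423734 = -566/799 - 423734 = -338564032/799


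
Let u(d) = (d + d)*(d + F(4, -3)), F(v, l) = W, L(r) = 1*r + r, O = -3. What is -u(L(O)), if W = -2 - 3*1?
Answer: -132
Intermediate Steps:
W = -5 (W = -2 - 3 = -5)
L(r) = 2*r (L(r) = r + r = 2*r)
F(v, l) = -5
u(d) = 2*d*(-5 + d) (u(d) = (d + d)*(d - 5) = (2*d)*(-5 + d) = 2*d*(-5 + d))
-u(L(O)) = -2*2*(-3)*(-5 + 2*(-3)) = -2*(-6)*(-5 - 6) = -2*(-6)*(-11) = -1*132 = -132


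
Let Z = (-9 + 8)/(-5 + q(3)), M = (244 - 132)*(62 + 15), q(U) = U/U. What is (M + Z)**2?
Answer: 1190043009/16 ≈ 7.4378e+7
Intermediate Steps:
q(U) = 1
M = 8624 (M = 112*77 = 8624)
Z = 1/4 (Z = (-9 + 8)/(-5 + 1) = -1/(-4) = -1*(-1/4) = 1/4 ≈ 0.25000)
(M + Z)**2 = (8624 + 1/4)**2 = (34497/4)**2 = 1190043009/16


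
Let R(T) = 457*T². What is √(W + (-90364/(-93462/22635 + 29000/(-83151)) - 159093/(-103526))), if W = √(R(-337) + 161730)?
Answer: √(47418561295409251585649379923478 + 2349578188640349103429040356*√52062763)/48472447726934 ≈ 165.52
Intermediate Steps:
W = √52062763 (W = √(457*(-337)² + 161730) = √(457*113569 + 161730) = √(51901033 + 161730) = √52062763 ≈ 7215.5)
√(W + (-90364/(-93462/22635 + 29000/(-83151)) - 159093/(-103526))) = √(√52062763 + (-90364/(-93462/22635 + 29000/(-83151)) - 159093/(-103526))) = √(√52062763 + (-90364/(-93462*1/22635 + 29000*(-1/83151)) - 159093*(-1/103526))) = √(√52062763 + (-90364/(-31154/7545 - 29000/83151) + 159093/103526)) = √(√52062763 + (-90364/(-936430418/209124765) + 159093/103526)) = √(√52062763 + (-90364*(-209124765/936430418) + 159093/103526)) = √(√52062763 + (9448675132230/468215209 + 159093/103526)) = √(√52062763 + 978258031501488417/48472447726934) = √(978258031501488417/48472447726934 + √52062763)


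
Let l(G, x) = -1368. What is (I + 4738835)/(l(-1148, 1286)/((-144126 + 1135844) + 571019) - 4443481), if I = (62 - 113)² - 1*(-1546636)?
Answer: -9826602773064/6943992168865 ≈ -1.4151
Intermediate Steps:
I = 1549237 (I = (-51)² + 1546636 = 2601 + 1546636 = 1549237)
(I + 4738835)/(l(-1148, 1286)/((-144126 + 1135844) + 571019) - 4443481) = (1549237 + 4738835)/(-1368/((-144126 + 1135844) + 571019) - 4443481) = 6288072/(-1368/(991718 + 571019) - 4443481) = 6288072/(-1368/1562737 - 4443481) = 6288072/(-6943992168865/1562737) = 6288072*(-1562737/6943992168865) = -9826602773064/6943992168865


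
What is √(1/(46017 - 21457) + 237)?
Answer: √8934806735/6140 ≈ 15.395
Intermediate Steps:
√(1/(46017 - 21457) + 237) = √(1/24560 + 237) = √(5820721/24560) = √8934806735/6140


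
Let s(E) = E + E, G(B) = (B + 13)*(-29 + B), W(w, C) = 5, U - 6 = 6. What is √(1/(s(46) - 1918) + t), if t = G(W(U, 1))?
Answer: I*√1440409058/1826 ≈ 20.785*I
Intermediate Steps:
U = 12 (U = 6 + 6 = 12)
G(B) = (-29 + B)*(13 + B) (G(B) = (13 + B)*(-29 + B) = (-29 + B)*(13 + B))
t = -432 (t = -377 + 5² - 16*5 = -377 + 25 - 80 = -432)
s(E) = 2*E
√(1/(s(46) - 1918) + t) = √(1/(2*46 - 1918) - 432) = √(1/(92 - 1918) - 432) = √(1/(-1826) - 432) = √(-1/1826 - 432) = √(-788833/1826) = I*√1440409058/1826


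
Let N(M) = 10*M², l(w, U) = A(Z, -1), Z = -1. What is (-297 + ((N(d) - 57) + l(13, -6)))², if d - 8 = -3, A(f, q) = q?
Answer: 11025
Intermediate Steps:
d = 5 (d = 8 - 3 = 5)
l(w, U) = -1
(-297 + ((N(d) - 57) + l(13, -6)))² = (-297 + ((10*5² - 57) - 1))² = (-297 + ((10*25 - 57) - 1))² = (-297 + ((250 - 57) - 1))² = (-297 + (193 - 1))² = (-297 + 192)² = (-105)² = 11025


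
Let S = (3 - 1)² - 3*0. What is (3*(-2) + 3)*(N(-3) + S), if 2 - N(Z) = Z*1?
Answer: -27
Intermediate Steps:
N(Z) = 2 - Z
S = 4 (S = 2² + 0 = 4 + 0 = 4)
(3*(-2) + 3)*(N(-3) + S) = (3*(-2) + 3)*((2 - 1*(-3)) + 4) = (-6 + 3)*((2 + 3) + 4) = -3*(5 + 4) = -3*9 = -27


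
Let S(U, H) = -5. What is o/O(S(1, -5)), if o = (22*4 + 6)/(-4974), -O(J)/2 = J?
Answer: -47/24870 ≈ -0.0018898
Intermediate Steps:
O(J) = -2*J
o = -47/2487 (o = (88 + 6)*(-1/4974) = 94*(-1/4974) = -47/2487 ≈ -0.018898)
o/O(S(1, -5)) = -47/(2487*((-2*(-5)))) = -47/2487/10 = -47/2487*⅒ = -47/24870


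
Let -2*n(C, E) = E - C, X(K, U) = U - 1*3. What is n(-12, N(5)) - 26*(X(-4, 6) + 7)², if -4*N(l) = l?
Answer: -20843/8 ≈ -2605.4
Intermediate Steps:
N(l) = -l/4
X(K, U) = -3 + U (X(K, U) = U - 3 = -3 + U)
n(C, E) = C/2 - E/2 (n(C, E) = -(E - C)/2 = C/2 - E/2)
n(-12, N(5)) - 26*(X(-4, 6) + 7)² = ((½)*(-12) - (-1)*5/8) - 26*((-3 + 6) + 7)² = (-6 - ½*(-5/4)) - 26*(3 + 7)² = (-6 + 5/8) - 26*10² = -43/8 - 26*100 = -43/8 - 2600 = -20843/8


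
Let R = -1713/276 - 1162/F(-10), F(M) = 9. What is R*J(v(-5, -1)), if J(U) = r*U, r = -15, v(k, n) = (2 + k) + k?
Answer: -1120430/69 ≈ -16238.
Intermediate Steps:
v(k, n) = 2 + 2*k
J(U) = -15*U
R = -112043/828 (R = -1713/276 - 1162/9 = -1713*1/276 - 1162*1/9 = -571/92 - 1162/9 = -112043/828 ≈ -135.32)
R*J(v(-5, -1)) = -(-560215)*(2 + 2*(-5))/276 = -(-560215)*(2 - 10)/276 = -(-560215)*(-8)/276 = -112043/828*120 = -1120430/69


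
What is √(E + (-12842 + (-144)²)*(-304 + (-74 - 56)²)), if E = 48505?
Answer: √131057329 ≈ 11448.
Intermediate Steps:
√(E + (-12842 + (-144)²)*(-304 + (-74 - 56)²)) = √(48505 + (-12842 + (-144)²)*(-304 + (-74 - 56)²)) = √(48505 + (-12842 + 20736)*(-304 + (-130)²)) = √(48505 + 7894*(-304 + 16900)) = √(48505 + 7894*16596) = √(48505 + 131008824) = √131057329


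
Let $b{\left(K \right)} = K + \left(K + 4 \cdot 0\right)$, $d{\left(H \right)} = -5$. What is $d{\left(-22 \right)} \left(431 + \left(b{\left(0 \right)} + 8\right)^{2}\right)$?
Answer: $-2475$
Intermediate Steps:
$b{\left(K \right)} = 2 K$ ($b{\left(K \right)} = K + \left(K + 0\right) = K + K = 2 K$)
$d{\left(-22 \right)} \left(431 + \left(b{\left(0 \right)} + 8\right)^{2}\right) = - 5 \left(431 + \left(2 \cdot 0 + 8\right)^{2}\right) = - 5 \left(431 + \left(0 + 8\right)^{2}\right) = - 5 \left(431 + 8^{2}\right) = - 5 \left(431 + 64\right) = \left(-5\right) 495 = -2475$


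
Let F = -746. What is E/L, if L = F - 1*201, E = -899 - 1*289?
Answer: 1188/947 ≈ 1.2545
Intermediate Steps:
E = -1188 (E = -899 - 289 = -1188)
L = -947 (L = -746 - 1*201 = -746 - 201 = -947)
E/L = -1188/(-947) = -1188*(-1/947) = 1188/947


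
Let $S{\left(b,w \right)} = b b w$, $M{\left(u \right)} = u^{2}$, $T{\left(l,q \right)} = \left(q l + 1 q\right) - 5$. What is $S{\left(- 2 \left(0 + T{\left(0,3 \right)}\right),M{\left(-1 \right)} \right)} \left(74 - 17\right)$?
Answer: $912$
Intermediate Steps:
$T{\left(l,q \right)} = -5 + q + l q$ ($T{\left(l,q \right)} = \left(l q + q\right) - 5 = \left(q + l q\right) - 5 = -5 + q + l q$)
$S{\left(b,w \right)} = w b^{2}$ ($S{\left(b,w \right)} = b^{2} w = w b^{2}$)
$S{\left(- 2 \left(0 + T{\left(0,3 \right)}\right),M{\left(-1 \right)} \right)} \left(74 - 17\right) = \left(-1\right)^{2} \left(- 2 \left(0 + \left(-5 + 3 + 0 \cdot 3\right)\right)\right)^{2} \left(74 - 17\right) = 1 \left(- 2 \left(0 + \left(-5 + 3 + 0\right)\right)\right)^{2} \cdot 57 = 1 \left(- 2 \left(0 - 2\right)\right)^{2} \cdot 57 = 1 \left(\left(-2\right) \left(-2\right)\right)^{2} \cdot 57 = 1 \cdot 4^{2} \cdot 57 = 1 \cdot 16 \cdot 57 = 16 \cdot 57 = 912$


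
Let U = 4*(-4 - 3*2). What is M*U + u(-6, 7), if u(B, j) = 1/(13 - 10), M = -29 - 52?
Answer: 9721/3 ≈ 3240.3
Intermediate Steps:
M = -81
u(B, j) = ⅓ (u(B, j) = 1/3 = ⅓)
U = -40 (U = 4*(-4 - 6) = 4*(-10) = -40)
M*U + u(-6, 7) = -81*(-40) + ⅓ = 3240 + ⅓ = 9721/3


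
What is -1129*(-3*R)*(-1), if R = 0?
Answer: 0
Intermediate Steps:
-1129*(-3*R)*(-1) = -1129*(-3*0)*(-1) = -0*(-1) = -1129*0 = 0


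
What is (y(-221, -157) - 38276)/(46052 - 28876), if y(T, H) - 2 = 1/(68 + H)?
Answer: -3406387/1528664 ≈ -2.2283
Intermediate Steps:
y(T, H) = 2 + 1/(68 + H)
(y(-221, -157) - 38276)/(46052 - 28876) = ((137 + 2*(-157))/(68 - 157) - 38276)/(46052 - 28876) = ((137 - 314)/(-89) - 38276)/17176 = (-1/89*(-177) - 38276)*(1/17176) = (177/89 - 38276)*(1/17176) = -3406387/89*1/17176 = -3406387/1528664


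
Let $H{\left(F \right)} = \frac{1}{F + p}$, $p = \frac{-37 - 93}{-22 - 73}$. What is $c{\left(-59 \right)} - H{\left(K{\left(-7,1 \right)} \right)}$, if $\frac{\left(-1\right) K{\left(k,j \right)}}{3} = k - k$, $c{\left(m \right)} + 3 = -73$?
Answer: $- \frac{1995}{26} \approx -76.731$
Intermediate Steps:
$p = \frac{26}{19}$ ($p = - \frac{130}{-95} = \left(-130\right) \left(- \frac{1}{95}\right) = \frac{26}{19} \approx 1.3684$)
$c{\left(m \right)} = -76$ ($c{\left(m \right)} = -3 - 73 = -76$)
$K{\left(k,j \right)} = 0$ ($K{\left(k,j \right)} = - 3 \left(k - k\right) = \left(-3\right) 0 = 0$)
$H{\left(F \right)} = \frac{1}{\frac{26}{19} + F}$ ($H{\left(F \right)} = \frac{1}{F + \frac{26}{19}} = \frac{1}{\frac{26}{19} + F}$)
$c{\left(-59 \right)} - H{\left(K{\left(-7,1 \right)} \right)} = -76 - \frac{19}{26 + 19 \cdot 0} = -76 - \frac{19}{26 + 0} = -76 - \frac{19}{26} = - \frac{1995}{26}$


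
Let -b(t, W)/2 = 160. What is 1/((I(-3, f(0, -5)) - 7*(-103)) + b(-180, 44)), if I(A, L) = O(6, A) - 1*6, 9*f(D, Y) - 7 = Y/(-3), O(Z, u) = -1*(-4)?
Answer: 1/399 ≈ 0.0025063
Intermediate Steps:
O(Z, u) = 4
b(t, W) = -320 (b(t, W) = -2*160 = -320)
f(D, Y) = 7/9 - Y/27 (f(D, Y) = 7/9 + (Y/(-3))/9 = 7/9 + (Y*(-⅓))/9 = 7/9 + (-Y/3)/9 = 7/9 - Y/27)
I(A, L) = -2 (I(A, L) = 4 - 1*6 = 4 - 6 = -2)
1/((I(-3, f(0, -5)) - 7*(-103)) + b(-180, 44)) = 1/((-2 - 7*(-103)) - 320) = 1/((-2 + 721) - 320) = 1/(719 - 320) = 1/399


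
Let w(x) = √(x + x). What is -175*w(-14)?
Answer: -350*I*√7 ≈ -926.01*I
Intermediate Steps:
w(x) = √2*√x (w(x) = √(2*x) = √2*√x)
-175*w(-14) = -175*√2*√(-14) = -175*√2*I*√14 = -350*I*√7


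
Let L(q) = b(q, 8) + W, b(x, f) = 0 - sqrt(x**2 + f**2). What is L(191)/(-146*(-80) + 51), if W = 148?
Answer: 148/11731 - sqrt(36545)/11731 ≈ -0.0036798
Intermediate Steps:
b(x, f) = -sqrt(f**2 + x**2) (b(x, f) = 0 - sqrt(f**2 + x**2) = -sqrt(f**2 + x**2))
L(q) = 148 - sqrt(64 + q**2) (L(q) = -sqrt(8**2 + q**2) + 148 = -sqrt(64 + q**2) + 148 = 148 - sqrt(64 + q**2))
L(191)/(-146*(-80) + 51) = (148 - sqrt(64 + 191**2))/(-146*(-80) + 51) = (148 - sqrt(64 + 36481))/(11680 + 51) = (148 - sqrt(36545))/11731 = (148 - sqrt(36545))*(1/11731) = 148/11731 - sqrt(36545)/11731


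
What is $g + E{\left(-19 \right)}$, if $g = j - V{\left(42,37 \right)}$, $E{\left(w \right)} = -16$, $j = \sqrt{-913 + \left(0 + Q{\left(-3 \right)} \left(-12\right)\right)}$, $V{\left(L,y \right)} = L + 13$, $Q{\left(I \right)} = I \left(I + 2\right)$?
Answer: $-71 + i \sqrt{949} \approx -71.0 + 30.806 i$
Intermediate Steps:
$Q{\left(I \right)} = I \left(2 + I\right)$
$V{\left(L,y \right)} = 13 + L$
$j = i \sqrt{949}$ ($j = \sqrt{-913 + \left(0 + - 3 \left(2 - 3\right) \left(-12\right)\right)} = \sqrt{-913 + \left(0 + \left(-3\right) \left(-1\right) \left(-12\right)\right)} = \sqrt{-913 + \left(0 + 3 \left(-12\right)\right)} = \sqrt{-913 + \left(0 - 36\right)} = \sqrt{-913 - 36} = \sqrt{-949} = i \sqrt{949} \approx 30.806 i$)
$g = -55 + i \sqrt{949}$ ($g = i \sqrt{949} - \left(13 + 42\right) = i \sqrt{949} - 55 = -55 + i \sqrt{949} \approx -55.0 + 30.806 i$)
$g + E{\left(-19 \right)} = \left(-55 + i \sqrt{949}\right) - 16 = -71 + i \sqrt{949}$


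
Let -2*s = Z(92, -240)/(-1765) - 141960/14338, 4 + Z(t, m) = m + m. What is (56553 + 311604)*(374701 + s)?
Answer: 1745527854500510709/12653285 ≈ 1.3795e+11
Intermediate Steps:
Z(t, m) = -4 + 2*m (Z(t, m) = -4 + (m + m) = -4 + 2*m)
s = 60904952/12653285 (s = -((-4 + 2*(-240))/(-1765) - 141960/14338)/2 = -((-4 - 480)*(-1/1765) - 141960*1/14338)/2 = -(-484*(-1/1765) - 70980/7169)/2 = -(484/1765 - 70980/7169)/2 = -½*(-121809904/12653285) = 60904952/12653285 ≈ 4.8134)
(56553 + 311604)*(374701 + s) = (56553 + 311604)*(374701 + 60904952/12653285) = 368157*(4741259447737/12653285) = 1745527854500510709/12653285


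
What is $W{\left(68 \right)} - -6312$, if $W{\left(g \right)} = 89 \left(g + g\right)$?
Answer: $18416$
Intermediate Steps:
$W{\left(g \right)} = 178 g$ ($W{\left(g \right)} = 89 \cdot 2 g = 178 g$)
$W{\left(68 \right)} - -6312 = 178 \cdot 68 - -6312 = 12104 + 6312 = 18416$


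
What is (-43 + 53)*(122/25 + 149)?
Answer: 7694/5 ≈ 1538.8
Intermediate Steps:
(-43 + 53)*(122/25 + 149) = 10*(122*(1/25) + 149) = 10*(122/25 + 149) = 10*(3847/25) = 7694/5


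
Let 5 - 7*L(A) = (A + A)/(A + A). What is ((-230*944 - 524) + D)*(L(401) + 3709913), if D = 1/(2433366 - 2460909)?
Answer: -51891774081050245/64267 ≈ -8.0744e+11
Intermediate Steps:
D = -1/27543 (D = 1/(-27543) = -1/27543 ≈ -3.6307e-5)
L(A) = 4/7 (L(A) = 5/7 - (A + A)/(7*(A + A)) = 5/7 - 2*A/(7*(2*A)) = 5/7 - 2*A*1/(2*A)/7 = 5/7 - 1/7*1 = 5/7 - 1/7 = 4/7)
((-230*944 - 524) + D)*(L(401) + 3709913) = ((-230*944 - 524) - 1/27543)*(4/7 + 3709913) = ((-217120 - 524) - 1/27543)*(25969395/7) = (-217644 - 1/27543)*(25969395/7) = -5994568693/27543*25969395/7 = -51891774081050245/64267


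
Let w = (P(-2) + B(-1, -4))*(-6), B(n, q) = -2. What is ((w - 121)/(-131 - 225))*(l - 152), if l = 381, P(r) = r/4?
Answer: 12137/178 ≈ 68.185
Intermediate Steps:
P(r) = r/4 (P(r) = r*(¼) = r/4)
w = 15 (w = ((¼)*(-2) - 2)*(-6) = (-½ - 2)*(-6) = -5/2*(-6) = 15)
((w - 121)/(-131 - 225))*(l - 152) = ((15 - 121)/(-131 - 225))*(381 - 152) = -106/(-356)*229 = -106*(-1/356)*229 = (53/178)*229 = 12137/178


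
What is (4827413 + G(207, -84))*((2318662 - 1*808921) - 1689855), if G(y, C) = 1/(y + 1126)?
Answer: -1159023058734420/1333 ≈ -8.6948e+11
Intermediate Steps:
G(y, C) = 1/(1126 + y)
(4827413 + G(207, -84))*((2318662 - 1*808921) - 1689855) = (4827413 + 1/(1126 + 207))*((2318662 - 1*808921) - 1689855) = (4827413 + 1/1333)*((2318662 - 808921) - 1689855) = (4827413 + 1/1333)*(1509741 - 1689855) = (6434941530/1333)*(-180114) = -1159023058734420/1333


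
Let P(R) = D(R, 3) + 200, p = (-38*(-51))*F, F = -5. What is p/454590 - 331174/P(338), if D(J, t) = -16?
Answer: -2509169527/1394076 ≈ -1799.9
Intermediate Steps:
p = -9690 (p = -38*(-51)*(-5) = 1938*(-5) = -9690)
P(R) = 184 (P(R) = -16 + 200 = 184)
p/454590 - 331174/P(338) = -9690/454590 - 331174/184 = -9690*1/454590 - 331174*1/184 = -323/15153 - 165587/92 = -2509169527/1394076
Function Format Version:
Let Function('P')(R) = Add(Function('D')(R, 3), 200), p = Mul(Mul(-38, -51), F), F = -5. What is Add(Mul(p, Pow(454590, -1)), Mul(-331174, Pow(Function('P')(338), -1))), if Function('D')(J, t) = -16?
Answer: Rational(-2509169527, 1394076) ≈ -1799.9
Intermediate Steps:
p = -9690 (p = Mul(Mul(-38, -51), -5) = Mul(1938, -5) = -9690)
Function('P')(R) = 184 (Function('P')(R) = Add(-16, 200) = 184)
Add(Mul(p, Pow(454590, -1)), Mul(-331174, Pow(Function('P')(338), -1))) = Add(Mul(-9690, Pow(454590, -1)), Mul(-331174, Pow(184, -1))) = Add(Mul(-9690, Rational(1, 454590)), Mul(-331174, Rational(1, 184))) = Add(Rational(-323, 15153), Rational(-165587, 92)) = Rational(-2509169527, 1394076)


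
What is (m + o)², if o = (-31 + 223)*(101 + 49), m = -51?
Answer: 826505001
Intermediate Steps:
o = 28800 (o = 192*150 = 28800)
(m + o)² = (-51 + 28800)² = 28749² = 826505001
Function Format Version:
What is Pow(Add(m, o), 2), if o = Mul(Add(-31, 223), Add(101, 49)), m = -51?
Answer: 826505001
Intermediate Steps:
o = 28800 (o = Mul(192, 150) = 28800)
Pow(Add(m, o), 2) = Pow(Add(-51, 28800), 2) = Pow(28749, 2) = 826505001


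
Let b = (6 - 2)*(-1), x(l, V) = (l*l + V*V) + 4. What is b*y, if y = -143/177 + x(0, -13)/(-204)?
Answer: 19931/3009 ≈ 6.6238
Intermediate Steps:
x(l, V) = 4 + V² + l² (x(l, V) = (l² + V²) + 4 = (V² + l²) + 4 = 4 + V² + l²)
y = -19931/12036 (y = -143/177 + (4 + (-13)² + 0²)/(-204) = -143*1/177 + (4 + 169 + 0)*(-1/204) = -143/177 + 173*(-1/204) = -143/177 - 173/204 = -19931/12036 ≈ -1.6559)
b = -4 (b = 4*(-1) = -4)
b*y = -4*(-19931/12036) = 19931/3009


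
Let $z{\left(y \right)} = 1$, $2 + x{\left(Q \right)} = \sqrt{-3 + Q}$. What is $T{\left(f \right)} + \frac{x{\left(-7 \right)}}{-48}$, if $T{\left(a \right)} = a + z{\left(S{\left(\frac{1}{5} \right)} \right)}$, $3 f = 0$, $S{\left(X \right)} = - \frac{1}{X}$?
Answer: $\frac{25}{24} - \frac{i \sqrt{10}}{48} \approx 1.0417 - 0.065881 i$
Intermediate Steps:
$x{\left(Q \right)} = -2 + \sqrt{-3 + Q}$
$f = 0$ ($f = \frac{1}{3} \cdot 0 = 0$)
$T{\left(a \right)} = 1 + a$ ($T{\left(a \right)} = a + 1 = 1 + a$)
$T{\left(f \right)} + \frac{x{\left(-7 \right)}}{-48} = \left(1 + 0\right) + \frac{-2 + \sqrt{-3 - 7}}{-48} = 1 - \frac{-2 + \sqrt{-10}}{48} = 1 - \frac{-2 + i \sqrt{10}}{48} = 1 + \left(\frac{1}{24} - \frac{i \sqrt{10}}{48}\right) = \frac{25}{24} - \frac{i \sqrt{10}}{48}$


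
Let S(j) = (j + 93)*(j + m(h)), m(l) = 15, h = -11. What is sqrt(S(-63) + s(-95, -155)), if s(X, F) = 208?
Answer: 4*I*sqrt(77) ≈ 35.1*I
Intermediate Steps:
S(j) = (15 + j)*(93 + j) (S(j) = (j + 93)*(j + 15) = (93 + j)*(15 + j) = (15 + j)*(93 + j))
sqrt(S(-63) + s(-95, -155)) = sqrt((1395 + (-63)**2 + 108*(-63)) + 208) = sqrt((1395 + 3969 - 6804) + 208) = sqrt(-1440 + 208) = sqrt(-1232) = 4*I*sqrt(77)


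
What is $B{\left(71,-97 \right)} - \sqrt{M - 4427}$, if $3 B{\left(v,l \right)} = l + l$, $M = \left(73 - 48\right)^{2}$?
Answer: $- \frac{194}{3} - i \sqrt{3802} \approx -64.667 - 61.66 i$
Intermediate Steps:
$M = 625$ ($M = 25^{2} = 625$)
$B{\left(v,l \right)} = \frac{2 l}{3}$ ($B{\left(v,l \right)} = \frac{l + l}{3} = \frac{2 l}{3}$)
$B{\left(71,-97 \right)} - \sqrt{M - 4427} = \frac{2}{3} \left(-97\right) - \sqrt{625 - 4427} = - \frac{194}{3} - \sqrt{-3802} = - \frac{194}{3} - i \sqrt{3802}$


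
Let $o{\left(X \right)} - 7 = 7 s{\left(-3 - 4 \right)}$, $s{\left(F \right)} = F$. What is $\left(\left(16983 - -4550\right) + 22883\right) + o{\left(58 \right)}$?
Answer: $44374$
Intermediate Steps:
$o{\left(X \right)} = -42$ ($o{\left(X \right)} = 7 + 7 \left(-3 - 4\right) = 7 + 7 \left(-7\right) = 7 - 49 = -42$)
$\left(\left(16983 - -4550\right) + 22883\right) + o{\left(58 \right)} = \left(\left(16983 - -4550\right) + 22883\right) - 42 = \left(\left(16983 + 4550\right) + 22883\right) - 42 = \left(21533 + 22883\right) - 42 = 44416 - 42 = 44374$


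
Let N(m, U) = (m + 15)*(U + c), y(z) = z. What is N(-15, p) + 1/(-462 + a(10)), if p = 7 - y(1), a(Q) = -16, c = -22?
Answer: -1/478 ≈ -0.0020920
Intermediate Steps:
p = 6 (p = 7 - 1*1 = 7 - 1 = 6)
N(m, U) = (-22 + U)*(15 + m) (N(m, U) = (m + 15)*(U - 22) = (15 + m)*(-22 + U) = (-22 + U)*(15 + m))
N(-15, p) + 1/(-462 + a(10)) = (-330 - 22*(-15) + 15*6 + 6*(-15)) + 1/(-462 - 16) = (-330 + 330 + 90 - 90) + 1/(-478) = 0 - 1/478 = -1/478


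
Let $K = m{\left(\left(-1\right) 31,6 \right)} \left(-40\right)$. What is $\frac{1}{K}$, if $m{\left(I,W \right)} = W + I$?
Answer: $\frac{1}{1000} \approx 0.001$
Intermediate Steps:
$m{\left(I,W \right)} = I + W$
$K = 1000$ ($K = \left(\left(-1\right) 31 + 6\right) \left(-40\right) = \left(-31 + 6\right) \left(-40\right) = \left(-25\right) \left(-40\right) = 1000$)
$\frac{1}{K} = \frac{1}{1000}$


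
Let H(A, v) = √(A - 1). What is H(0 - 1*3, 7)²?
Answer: -4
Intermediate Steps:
H(A, v) = √(-1 + A)
H(0 - 1*3, 7)² = (√(-1 + (0 - 1*3)))² = (√(-1 + (0 - 3)))² = (√(-1 - 3))² = (√(-4))² = (2*I)² = -4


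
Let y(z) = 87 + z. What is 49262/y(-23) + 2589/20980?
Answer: 129210307/167840 ≈ 769.84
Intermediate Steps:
49262/y(-23) + 2589/20980 = 49262/(87 - 23) + 2589/20980 = 49262/64 + 2589*(1/20980) = 49262*(1/64) + 2589/20980 = 24631/32 + 2589/20980 = 129210307/167840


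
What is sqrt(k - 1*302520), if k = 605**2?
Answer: sqrt(63505) ≈ 252.00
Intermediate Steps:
k = 366025
sqrt(k - 1*302520) = sqrt(366025 - 1*302520) = sqrt(366025 - 302520) = sqrt(63505)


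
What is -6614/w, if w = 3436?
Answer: -3307/1718 ≈ -1.9249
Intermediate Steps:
-6614/w = -6614/3436 = -6614*1/3436 = -3307/1718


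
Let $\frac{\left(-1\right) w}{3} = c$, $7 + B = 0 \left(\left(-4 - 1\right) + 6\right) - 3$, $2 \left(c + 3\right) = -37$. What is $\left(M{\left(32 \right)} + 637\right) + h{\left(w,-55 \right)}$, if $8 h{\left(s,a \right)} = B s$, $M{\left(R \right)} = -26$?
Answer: $\frac{4243}{8} \approx 530.38$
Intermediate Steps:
$c = - \frac{43}{2}$ ($c = -3 + \frac{1}{2} \left(-37\right) = -3 - \frac{37}{2} = - \frac{43}{2} \approx -21.5$)
$B = -10$ ($B = -7 - \left(3 + 0 \left(\left(-4 - 1\right) + 6\right)\right) = -7 - \left(3 + 0 \left(-5 + 6\right)\right) = -7 + \left(0 \cdot 1 - 3\right) = -7 + \left(0 - 3\right) = -7 - 3 = -10$)
$w = \frac{129}{2}$ ($w = \left(-3\right) \left(- \frac{43}{2}\right) = \frac{129}{2} \approx 64.5$)
$h{\left(s,a \right)} = - \frac{5 s}{4}$ ($h{\left(s,a \right)} = \frac{\left(-10\right) s}{8} = - \frac{5 s}{4}$)
$\left(M{\left(32 \right)} + 637\right) + h{\left(w,-55 \right)} = \left(-26 + 637\right) - \frac{645}{8} = 611 - \frac{645}{8} = \frac{4243}{8}$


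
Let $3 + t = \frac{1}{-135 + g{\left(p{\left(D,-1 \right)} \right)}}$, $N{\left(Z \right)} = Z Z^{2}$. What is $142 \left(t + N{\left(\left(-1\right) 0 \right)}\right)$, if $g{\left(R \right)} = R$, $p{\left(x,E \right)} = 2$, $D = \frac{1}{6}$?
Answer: $- \frac{56800}{133} \approx -427.07$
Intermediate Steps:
$D = \frac{1}{6} \approx 0.16667$
$N{\left(Z \right)} = Z^{3}$
$t = - \frac{400}{133}$ ($t = -3 + \frac{1}{-135 + 2} = -3 + \frac{1}{-133} = -3 - \frac{1}{133} = - \frac{400}{133} \approx -3.0075$)
$142 \left(t + N{\left(\left(-1\right) 0 \right)}\right) = 142 \left(- \frac{400}{133} + \left(\left(-1\right) 0\right)^{3}\right) = 142 \left(- \frac{400}{133} + 0^{3}\right) = 142 \left(- \frac{400}{133} + 0\right) = 142 \left(- \frac{400}{133}\right) = - \frac{56800}{133}$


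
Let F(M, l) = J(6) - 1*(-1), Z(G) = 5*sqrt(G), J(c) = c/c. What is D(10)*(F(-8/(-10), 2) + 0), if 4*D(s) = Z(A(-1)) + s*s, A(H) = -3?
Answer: 50 + 5*I*sqrt(3)/2 ≈ 50.0 + 4.3301*I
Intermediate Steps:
J(c) = 1
F(M, l) = 2 (F(M, l) = 1 - 1*(-1) = 1 + 1 = 2)
D(s) = s**2/4 + 5*I*sqrt(3)/4 (D(s) = (5*sqrt(-3) + s*s)/4 = (5*(I*sqrt(3)) + s**2)/4 = (5*I*sqrt(3) + s**2)/4 = (s**2 + 5*I*sqrt(3))/4 = s**2/4 + 5*I*sqrt(3)/4)
D(10)*(F(-8/(-10), 2) + 0) = ((1/4)*10**2 + 5*I*sqrt(3)/4)*(2 + 0) = ((1/4)*100 + 5*I*sqrt(3)/4)*2 = (25 + 5*I*sqrt(3)/4)*2 = 50 + 5*I*sqrt(3)/2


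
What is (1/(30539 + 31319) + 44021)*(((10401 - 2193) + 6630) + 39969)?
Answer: 149242257198333/61858 ≈ 2.4127e+9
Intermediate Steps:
(1/(30539 + 31319) + 44021)*(((10401 - 2193) + 6630) + 39969) = (1/61858 + 44021)*((8208 + 6630) + 39969) = (1/61858 + 44021)*(14838 + 39969) = (2723051019/61858)*54807 = 149242257198333/61858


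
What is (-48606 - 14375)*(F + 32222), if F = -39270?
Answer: 443890088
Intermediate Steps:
(-48606 - 14375)*(F + 32222) = (-48606 - 14375)*(-39270 + 32222) = -62981*(-7048) = 443890088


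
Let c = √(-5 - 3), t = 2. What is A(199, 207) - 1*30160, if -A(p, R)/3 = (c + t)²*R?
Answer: -27676 - 4968*I*√2 ≈ -27676.0 - 7025.8*I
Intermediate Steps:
c = 2*I*√2 (c = √(-8) = 2*I*√2 ≈ 2.8284*I)
A(p, R) = -3*R*(2 + 2*I*√2)² (A(p, R) = -3*(2*I*√2 + 2)²*R = -3*(2 + 2*I*√2)²*R = -3*R*(2 + 2*I*√2)²)
A(199, 207) - 1*30160 = 12*207*(1 - 2*I*√2) - 1*30160 = (2484 - 4968*I*√2) - 30160 = -27676 - 4968*I*√2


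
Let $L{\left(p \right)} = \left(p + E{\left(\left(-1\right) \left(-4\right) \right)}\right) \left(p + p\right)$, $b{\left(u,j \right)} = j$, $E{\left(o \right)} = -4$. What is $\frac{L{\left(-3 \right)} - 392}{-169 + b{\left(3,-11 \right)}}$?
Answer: $\frac{35}{18} \approx 1.9444$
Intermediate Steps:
$L{\left(p \right)} = 2 p \left(-4 + p\right)$ ($L{\left(p \right)} = \left(p - 4\right) \left(p + p\right) = \left(-4 + p\right) 2 p = 2 p \left(-4 + p\right)$)
$\frac{L{\left(-3 \right)} - 392}{-169 + b{\left(3,-11 \right)}} = \frac{2 \left(-3\right) \left(-4 - 3\right) - 392}{-169 - 11} = \frac{2 \left(-3\right) \left(-7\right) - 392}{-180} = \left(42 - 392\right) \left(- \frac{1}{180}\right) = \left(-350\right) \left(- \frac{1}{180}\right) = \frac{35}{18}$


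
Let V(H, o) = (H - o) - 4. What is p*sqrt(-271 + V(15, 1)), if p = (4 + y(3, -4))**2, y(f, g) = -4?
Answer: 0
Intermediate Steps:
V(H, o) = -4 + H - o
p = 0 (p = (4 - 4)**2 = 0**2 = 0)
p*sqrt(-271 + V(15, 1)) = 0*sqrt(-271 + (-4 + 15 - 1*1)) = 0*sqrt(-271 + (-4 + 15 - 1)) = 0*sqrt(-271 + 10) = 0*sqrt(-261) = 0*(3*I*sqrt(29)) = 0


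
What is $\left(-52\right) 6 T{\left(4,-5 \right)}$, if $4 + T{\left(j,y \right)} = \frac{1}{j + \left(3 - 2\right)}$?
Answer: $\frac{5928}{5} \approx 1185.6$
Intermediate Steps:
$T{\left(j,y \right)} = -4 + \frac{1}{1 + j}$ ($T{\left(j,y \right)} = -4 + \frac{1}{j + \left(3 - 2\right)} = -4 + \frac{1}{j + 1} = -4 + \frac{1}{1 + j}$)
$\left(-52\right) 6 T{\left(4,-5 \right)} = \left(-52\right) 6 \frac{-3 - 16}{1 + 4} = - 312 \frac{-3 - 16}{5} = - 312 \cdot \frac{1}{5} \left(-19\right) = \left(-312\right) \left(- \frac{19}{5}\right) = \frac{5928}{5}$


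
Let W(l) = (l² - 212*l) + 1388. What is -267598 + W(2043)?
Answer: 3474523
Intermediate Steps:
W(l) = 1388 + l² - 212*l
-267598 + W(2043) = -267598 + (1388 + 2043² - 212*2043) = -267598 + (1388 + 4173849 - 433116) = -267598 + 3742121 = 3474523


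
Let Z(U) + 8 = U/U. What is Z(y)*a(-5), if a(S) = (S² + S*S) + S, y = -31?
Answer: -315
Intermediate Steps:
a(S) = S + 2*S² (a(S) = (S² + S²) + S = 2*S² + S = S + 2*S²)
Z(U) = -7 (Z(U) = -8 + U/U = -8 + 1 = -7)
Z(y)*a(-5) = -(-35)*(1 + 2*(-5)) = -(-35)*(1 - 10) = -(-35)*(-9) = -7*45 = -315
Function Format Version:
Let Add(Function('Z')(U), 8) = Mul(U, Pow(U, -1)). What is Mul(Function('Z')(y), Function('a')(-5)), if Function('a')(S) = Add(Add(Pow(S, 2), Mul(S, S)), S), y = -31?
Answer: -315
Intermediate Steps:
Function('a')(S) = Add(S, Mul(2, Pow(S, 2))) (Function('a')(S) = Add(Add(Pow(S, 2), Pow(S, 2)), S) = Add(Mul(2, Pow(S, 2)), S) = Add(S, Mul(2, Pow(S, 2))))
Function('Z')(U) = -7 (Function('Z')(U) = Add(-8, Mul(U, Pow(U, -1))) = Add(-8, 1) = -7)
Mul(Function('Z')(y), Function('a')(-5)) = Mul(-7, Mul(-5, Add(1, Mul(2, -5)))) = Mul(-7, Mul(-5, Add(1, -10))) = Mul(-7, Mul(-5, -9)) = Mul(-7, 45) = -315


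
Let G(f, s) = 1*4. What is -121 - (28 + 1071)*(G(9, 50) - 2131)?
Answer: 2337452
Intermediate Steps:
G(f, s) = 4
-121 - (28 + 1071)*(G(9, 50) - 2131) = -121 - (28 + 1071)*(4 - 2131) = -121 - 1099*(-2127) = -121 - 1*(-2337573) = -121 + 2337573 = 2337452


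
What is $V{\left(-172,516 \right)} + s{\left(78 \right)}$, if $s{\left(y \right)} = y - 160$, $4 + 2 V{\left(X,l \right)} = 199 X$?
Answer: $-17198$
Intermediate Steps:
$V{\left(X,l \right)} = -2 + \frac{199 X}{2}$
$s{\left(y \right)} = -160 + y$
$V{\left(-172,516 \right)} + s{\left(78 \right)} = \left(-2 + \frac{199}{2} \left(-172\right)\right) + \left(-160 + 78\right) = \left(-2 - 17114\right) - 82 = -17116 - 82 = -17198$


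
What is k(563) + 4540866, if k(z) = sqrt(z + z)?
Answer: 4540866 + sqrt(1126) ≈ 4.5409e+6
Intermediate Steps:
k(z) = sqrt(2)*sqrt(z) (k(z) = sqrt(2*z) = sqrt(2)*sqrt(z))
k(563) + 4540866 = sqrt(2)*sqrt(563) + 4540866 = sqrt(1126) + 4540866 = 4540866 + sqrt(1126)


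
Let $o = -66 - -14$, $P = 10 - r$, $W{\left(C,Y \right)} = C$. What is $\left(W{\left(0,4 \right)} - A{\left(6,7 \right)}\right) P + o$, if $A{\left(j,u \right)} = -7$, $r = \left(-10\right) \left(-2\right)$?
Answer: $-122$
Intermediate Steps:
$r = 20$
$P = -10$ ($P = 10 - 20 = -10$)
$o = -52$ ($o = -66 + 14 = -52$)
$\left(W{\left(0,4 \right)} - A{\left(6,7 \right)}\right) P + o = \left(0 - -7\right) \left(-10\right) - 52 = \left(0 + 7\right) \left(-10\right) - 52 = 7 \left(-10\right) - 52 = -70 - 52 = -122$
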